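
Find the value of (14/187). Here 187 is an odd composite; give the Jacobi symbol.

-1

Pull out 2: since 187 ≡ 3 (mod 8), (2/187) = -1.
Reciprocity: 7 ≡ 3 and 187 ≡ 3 (mod 4), so (7/187) = −(187/7).
Reduce top mod 7: now compute (5/7).
Reciprocity: 5 ≡ 1 and 7 ≡ 3 (mod 4), so (5/7) = +(7/5).
Reduce top mod 5: now compute (2/5).
Pull out 2: since 5 ≡ 5 (mod 8), (2/5) = -1.
Reached (1/5) = 1. Collecting the sign flips along the way, the symbol is -1.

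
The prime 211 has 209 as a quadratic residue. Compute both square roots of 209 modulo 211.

Since 211 ≡ 3 (mod 4), a square root of 209 is 209^((211+1)/4) = 209^53 mod 211.
Repeated squaring: 209^2≡4, 209^4≡16, 209^8≡45, 209^16≡126, 209^32≡51 (mod 211).
209^53 = 209^(32+16+4+1) ≡ 93 (mod 211).
Check: 93² = 8649 ≡ 209 (mod 211). The two roots are 93 and 118.

93, 118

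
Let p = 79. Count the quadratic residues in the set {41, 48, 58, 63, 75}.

0

(41/79) = -1 → non-residue.
(48/79) = -1 → non-residue.
(58/79) = -1 → non-residue.
(63/79) = -1 → non-residue.
(75/79) = -1 → non-residue.
Total quadratic residues among the 5: 0.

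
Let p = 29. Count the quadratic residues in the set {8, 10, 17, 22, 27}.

1

(8/29) = -1 → non-residue.
(10/29) = -1 → non-residue.
(17/29) = -1 → non-residue.
(22/29) = +1 → QR.
(27/29) = -1 → non-residue.
Total quadratic residues among the 5: 1.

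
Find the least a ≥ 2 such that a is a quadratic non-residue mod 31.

3

(2/31) = +1, so 2 is a residue.
(3/31) = −1, so 3 is the smallest positive non-residue mod 31.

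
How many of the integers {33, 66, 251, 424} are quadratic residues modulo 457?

0

(33/457) = -1 → non-residue.
(66/457) = -1 → non-residue.
(251/457) = -1 → non-residue.
(424/457) = -1 → non-residue.
Total quadratic residues among the 4: 0.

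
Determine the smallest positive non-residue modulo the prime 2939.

(2/2939) = −1, so 2 is the smallest positive non-residue mod 2939.

2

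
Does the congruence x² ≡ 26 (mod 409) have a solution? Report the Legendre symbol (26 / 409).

Pull out 2: since 409 ≡ 1 (mod 8), (2/409) = +1.
Reciprocity: 13 ≡ 1 and 409 ≡ 1 (mod 4), so (13/409) = +(409/13).
Reduce top mod 13: now compute (6/13).
Pull out 2: since 13 ≡ 5 (mod 8), (2/13) = -1.
Reciprocity: 3 ≡ 3 and 13 ≡ 1 (mod 4), so (3/13) = +(13/3).
Reduce top mod 3: now compute (1/3).
Reached (1/3) = 1. Collecting the sign flips along the way, the symbol is -1.

-1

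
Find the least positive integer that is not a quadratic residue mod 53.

2

(2/53) = −1, so 2 is the smallest positive non-residue mod 53.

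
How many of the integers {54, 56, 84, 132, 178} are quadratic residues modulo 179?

(54/179) = -1 → non-residue.
(56/179) = +1 → QR.
(84/179) = -1 → non-residue.
(132/179) = -1 → non-residue.
(178/179) = -1 → non-residue.
Total quadratic residues among the 5: 1.

1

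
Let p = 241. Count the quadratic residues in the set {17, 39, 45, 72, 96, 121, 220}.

4

(17/241) = -1 → non-residue.
(39/241) = -1 → non-residue.
(45/241) = +1 → QR.
(72/241) = +1 → QR.
(96/241) = +1 → QR.
(121/241) = +1 → QR.
(220/241) = -1 → non-residue.
Total quadratic residues among the 7: 4.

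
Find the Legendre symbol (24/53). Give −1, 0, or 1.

Euler's criterion: (24/53) ≡ 24^26 (mod 53).
24^2 ≡ 46 (mod 53)
24^4 ≡ 49 (mod 53)
24^8 ≡ 16 (mod 53)
24^16 ≡ 44 (mod 53)
24^26 = 24^(16+8+2) ≡ 1 (mod 53).
Result is 1, so (24/53) = 1.

1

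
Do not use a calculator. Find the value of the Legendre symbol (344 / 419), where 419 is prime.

Euler's criterion: (344/419) ≡ 344^209 (mod 419).
344^2 ≡ 178 (mod 419)
344^4 ≡ 259 (mod 419)
344^8 ≡ 41 (mod 419)
344^16 ≡ 5 (mod 419)
344^32 ≡ 25 (mod 419)
344^64 ≡ 206 (mod 419)
344^128 ≡ 117 (mod 419)
344^209 = 344^(128+64+16+1) ≡ 418 (mod 419).
Result is 418 ≡ −1, so (344/419) = −1.

-1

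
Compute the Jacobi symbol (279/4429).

-1

Reciprocity: 279 ≡ 3 and 4429 ≡ 1 (mod 4), so (279/4429) = +(4429/279).
Reduce top mod 279: now compute (244/279).
Pull out 2^2: since 279 ≡ 7 (mod 8), (2/279) = +1, so (2/279)^2 = +1.
Reciprocity: 61 ≡ 1 and 279 ≡ 3 (mod 4), so (61/279) = +(279/61).
Reduce top mod 61: now compute (35/61).
Reciprocity: 35 ≡ 3 and 61 ≡ 1 (mod 4), so (35/61) = +(61/35).
Reduce top mod 35: now compute (26/35).
Pull out 2: since 35 ≡ 3 (mod 8), (2/35) = -1.
Reciprocity: 13 ≡ 1 and 35 ≡ 3 (mod 4), so (13/35) = +(35/13).
Reduce top mod 13: now compute (9/13).
Reciprocity: 9 ≡ 1 and 13 ≡ 1 (mod 4), so (9/13) = +(13/9).
Reduce top mod 9: now compute (4/9).
Pull out 2^2: since 9 ≡ 1 (mod 8), (2/9) = +1, so (2/9)^2 = +1.
Reached (1/9) = 1. Collecting the sign flips along the way, the symbol is -1.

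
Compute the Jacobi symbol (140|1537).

Pull out 2^2: since 1537 ≡ 1 (mod 8), (2/1537) = +1, so (2/1537)^2 = +1.
Reciprocity: 35 ≡ 3 and 1537 ≡ 1 (mod 4), so (35/1537) = +(1537/35).
Reduce top mod 35: now compute (32/35).
Pull out 2^5: since 35 ≡ 3 (mod 8), (2/35) = -1, so (2/35)^5 = -1.
Reached (1/35) = 1. Collecting the sign flips along the way, the symbol is -1.

-1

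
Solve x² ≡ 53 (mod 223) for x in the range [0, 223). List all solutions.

62, 161

Since 223 ≡ 3 (mod 4), a square root of 53 is 53^((223+1)/4) = 53^56 mod 223.
Repeated squaring: 53^2≡133, 53^4≡72, 53^8≡55, 53^16≡126, 53^32≡43 (mod 223).
53^56 = 53^(32+16+8) ≡ 62 (mod 223).
Check: 62² = 3844 ≡ 53 (mod 223). The two roots are 62 and 161.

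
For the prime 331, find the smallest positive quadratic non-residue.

2

(2/331) = −1, so 2 is the smallest positive non-residue mod 331.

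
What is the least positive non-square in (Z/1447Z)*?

3

(2/1447) = +1, so 2 is a residue.
(3/1447) = −1, so 3 is the smallest positive non-residue mod 1447.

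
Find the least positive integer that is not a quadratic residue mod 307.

(2/307) = −1, so 2 is the smallest positive non-residue mod 307.

2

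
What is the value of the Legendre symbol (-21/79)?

First reduce: -21 ≡ 58 (mod 79).
Pull out 2: since 79 ≡ 7 (mod 8), (2/79) = +1.
Reciprocity: 29 ≡ 1 and 79 ≡ 3 (mod 4), so (29/79) = +(79/29).
Reduce top mod 29: now compute (21/29).
Reciprocity: 21 ≡ 1 and 29 ≡ 1 (mod 4), so (21/29) = +(29/21).
Reduce top mod 21: now compute (8/21).
Pull out 2^3: since 21 ≡ 5 (mod 8), (2/21) = -1, so (2/21)^3 = -1.
Reached (1/21) = 1. Collecting the sign flips along the way, the symbol is -1.

-1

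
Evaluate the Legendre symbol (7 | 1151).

1

Reciprocity: 7 ≡ 3 and 1151 ≡ 3 (mod 4), so (7/1151) = −(1151/7).
Reduce top mod 7: now compute (3/7).
Reciprocity: 3 ≡ 3 and 7 ≡ 3 (mod 4), so (3/7) = −(7/3).
Reduce top mod 3: now compute (1/3).
Reached (1/3) = 1. Collecting the sign flips along the way, the symbol is +1.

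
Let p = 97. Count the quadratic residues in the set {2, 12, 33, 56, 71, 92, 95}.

4

(2/97) = +1 → QR.
(12/97) = +1 → QR.
(33/97) = +1 → QR.
(56/97) = -1 → non-residue.
(71/97) = -1 → non-residue.
(92/97) = -1 → non-residue.
(95/97) = +1 → QR.
Total quadratic residues among the 7: 4.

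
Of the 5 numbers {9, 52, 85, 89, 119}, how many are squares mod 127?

2

(9/127) = +1 → QR.
(52/127) = +1 → QR.
(85/127) = -1 → non-residue.
(89/127) = -1 → non-residue.
(119/127) = -1 → non-residue.
Total quadratic residues among the 5: 2.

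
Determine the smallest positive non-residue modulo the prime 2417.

(2/2417) = +1, so 2 is a residue.
(3/2417) = −1, so 3 is the smallest positive non-residue mod 2417.

3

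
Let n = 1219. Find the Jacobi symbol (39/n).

Reciprocity: 39 ≡ 3 and 1219 ≡ 3 (mod 4), so (39/1219) = −(1219/39).
Reduce top mod 39: now compute (10/39).
Pull out 2: since 39 ≡ 7 (mod 8), (2/39) = +1.
Reciprocity: 5 ≡ 1 and 39 ≡ 3 (mod 4), so (5/39) = +(39/5).
Reduce top mod 5: now compute (4/5).
Pull out 2^2: since 5 ≡ 5 (mod 8), (2/5) = -1, so (2/5)^2 = +1.
Reached (1/5) = 1. Collecting the sign flips along the way, the symbol is -1.

-1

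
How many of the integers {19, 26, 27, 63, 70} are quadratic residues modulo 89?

(19/89) = -1 → non-residue.
(26/89) = -1 → non-residue.
(27/89) = -1 → non-residue.
(63/89) = -1 → non-residue.
(70/89) = -1 → non-residue.
Total quadratic residues among the 5: 0.

0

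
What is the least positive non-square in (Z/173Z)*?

(2/173) = −1, so 2 is the smallest positive non-residue mod 173.

2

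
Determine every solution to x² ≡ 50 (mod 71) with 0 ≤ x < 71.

11, 60

Since 71 ≡ 3 (mod 4), a square root of 50 is 50^((71+1)/4) = 50^18 mod 71.
Repeated squaring: 50^2≡15, 50^4≡12, 50^8≡2, 50^16≡4 (mod 71).
50^18 = 50^(16+2) ≡ 60 (mod 71).
Check: 60² = 3600 ≡ 50 (mod 71). The two roots are 11 and 60.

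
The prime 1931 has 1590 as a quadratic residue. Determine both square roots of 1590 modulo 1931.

Since 1931 ≡ 3 (mod 4), a square root of 1590 is 1590^((1931+1)/4) = 1590^483 mod 1931.
Repeated squaring: 1590^2≡421, 1590^4≡1520, 1590^8≡924, 1590^16≡274, 1590^32≡1698, 1590^64≡221, 1590^128≡566, 1590^256≡1741 (mod 1931).
1590^483 = 1590^(256+128+64+32+2+1) ≡ 1372 (mod 1931).
Check: 1372² = 1882384 ≡ 1590 (mod 1931). The two roots are 559 and 1372.

559, 1372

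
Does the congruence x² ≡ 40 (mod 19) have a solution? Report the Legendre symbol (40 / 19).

First reduce: 40 ≡ 2 (mod 19).
Pull out 2: since 19 ≡ 3 (mod 8), (2/19) = -1.
Reached (1/19) = 1. Collecting the sign flips along the way, the symbol is -1.

-1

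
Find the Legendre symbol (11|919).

1

Reciprocity: 11 ≡ 3 and 919 ≡ 3 (mod 4), so (11/919) = −(919/11).
Reduce top mod 11: now compute (6/11).
Pull out 2: since 11 ≡ 3 (mod 8), (2/11) = -1.
Reciprocity: 3 ≡ 3 and 11 ≡ 3 (mod 4), so (3/11) = −(11/3).
Reduce top mod 3: now compute (2/3).
Pull out 2: since 3 ≡ 3 (mod 8), (2/3) = -1.
Reached (1/3) = 1. Collecting the sign flips along the way, the symbol is +1.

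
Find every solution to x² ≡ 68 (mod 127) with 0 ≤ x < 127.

Since 127 ≡ 3 (mod 4), a square root of 68 is 68^((127+1)/4) = 68^32 mod 127.
Repeated squaring: 68^2≡52, 68^4≡37, 68^8≡99, 68^16≡22, 68^32≡103 (mod 127).
68^32 = 68^(32) ≡ 103 (mod 127).
Check: 103² = 10609 ≡ 68 (mod 127). The two roots are 24 and 103.

24, 103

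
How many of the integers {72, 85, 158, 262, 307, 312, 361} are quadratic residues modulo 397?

(72/397) = -1 → non-residue.
(85/397) = +1 → QR.
(158/397) = -1 → non-residue.
(262/397) = -1 → non-residue.
(307/397) = +1 → QR.
(312/397) = +1 → QR.
(361/397) = +1 → QR.
Total quadratic residues among the 7: 4.

4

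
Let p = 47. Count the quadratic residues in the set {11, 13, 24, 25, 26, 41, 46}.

(11/47) = -1 → non-residue.
(13/47) = -1 → non-residue.
(24/47) = +1 → QR.
(25/47) = +1 → QR.
(26/47) = -1 → non-residue.
(41/47) = -1 → non-residue.
(46/47) = -1 → non-residue.
Total quadratic residues among the 7: 2.

2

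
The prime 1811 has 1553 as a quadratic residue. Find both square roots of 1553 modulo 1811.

Since 1811 ≡ 3 (mod 4), a square root of 1553 is 1553^((1811+1)/4) = 1553^453 mod 1811.
Repeated squaring: 1553^2≡1368, 1553^4≡661, 1553^8≡470, 1553^16≡1769, 1553^32≡1764, 1553^64≡398, 1553^128≡847, 1553^256≡253 (mod 1811).
1553^453 = 1553^(256+128+64+4+1) ≡ 1753 (mod 1811).
Check: 1753² = 3073009 ≡ 1553 (mod 1811). The two roots are 58 and 1753.

58, 1753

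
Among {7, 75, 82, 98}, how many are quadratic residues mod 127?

2

(7/127) = -1 → non-residue.
(75/127) = -1 → non-residue.
(82/127) = +1 → QR.
(98/127) = +1 → QR.
Total quadratic residues among the 4: 2.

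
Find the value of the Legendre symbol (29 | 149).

1

Reciprocity: 29 ≡ 1 and 149 ≡ 1 (mod 4), so (29/149) = +(149/29).
Reduce top mod 29: now compute (4/29).
Pull out 2^2: since 29 ≡ 5 (mod 8), (2/29) = -1, so (2/29)^2 = +1.
Reached (1/29) = 1. Collecting the sign flips along the way, the symbol is +1.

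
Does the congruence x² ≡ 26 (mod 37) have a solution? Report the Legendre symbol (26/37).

Pull out 2: since 37 ≡ 5 (mod 8), (2/37) = -1.
Reciprocity: 13 ≡ 1 and 37 ≡ 1 (mod 4), so (13/37) = +(37/13).
Reduce top mod 13: now compute (11/13).
Reciprocity: 11 ≡ 3 and 13 ≡ 1 (mod 4), so (11/13) = +(13/11).
Reduce top mod 11: now compute (2/11).
Pull out 2: since 11 ≡ 3 (mod 8), (2/11) = -1.
Reached (1/11) = 1. Collecting the sign flips along the way, the symbol is +1.

1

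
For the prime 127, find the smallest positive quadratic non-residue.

(2/127) = +1, so 2 is a residue.
(3/127) = −1, so 3 is the smallest positive non-residue mod 127.

3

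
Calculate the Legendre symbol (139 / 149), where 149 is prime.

Reciprocity: 139 ≡ 3 and 149 ≡ 1 (mod 4), so (139/149) = +(149/139).
Reduce top mod 139: now compute (10/139).
Pull out 2: since 139 ≡ 3 (mod 8), (2/139) = -1.
Reciprocity: 5 ≡ 1 and 139 ≡ 3 (mod 4), so (5/139) = +(139/5).
Reduce top mod 5: now compute (4/5).
Pull out 2^2: since 5 ≡ 5 (mod 8), (2/5) = -1, so (2/5)^2 = +1.
Reached (1/5) = 1. Collecting the sign flips along the way, the symbol is -1.

-1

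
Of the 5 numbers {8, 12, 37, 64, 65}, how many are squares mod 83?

4

(8/83) = -1 → non-residue.
(12/83) = +1 → QR.
(37/83) = +1 → QR.
(64/83) = +1 → QR.
(65/83) = +1 → QR.
Total quadratic residues among the 5: 4.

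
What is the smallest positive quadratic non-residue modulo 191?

(2/191) = +1, so 2 is a residue.
(3/191) = +1, so 3 is a residue.
(4/191) = +1, so 4 is a residue.
(5/191) = +1, so 5 is a residue.
(6/191) = +1, so 6 is a residue.
(7/191) = −1, so 7 is the smallest positive non-residue mod 191.

7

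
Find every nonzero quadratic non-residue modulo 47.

Square k = 1,…,23 (k and 47−k give the same square):
1²=1, 2²=4, 3²=9, 4²=16, 5²=25, 6²=36, 7²≡2, 8²≡17, 9²≡34, 10²≡6, 11²≡27, 12²≡3, 13²≡28, 14²≡8, 15²≡37, 16²≡21, 17²≡7, 18²≡42, 19²≡32, 20²≡24, 21²≡18, 22²≡14, 23²≡12 (mod 47).
The residues are {1, 2, 3, 4, 6, 7, 8, 9, 12, 14, 16, 17, 18, 21, 24, 25, 27, 28, 32, 34, 36, 37, 42}; the non-residues are the remaining 23 nonzero classes.

5, 10, 11, 13, 15, 19, 20, 22, 23, 26, 29, 30, 31, 33, 35, 38, 39, 40, 41, 43, 44, 45, 46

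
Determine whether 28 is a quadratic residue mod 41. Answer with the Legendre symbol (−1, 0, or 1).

-1

Euler's criterion: (28/41) ≡ 28^20 (mod 41).
28^2 ≡ 5 (mod 41)
28^4 ≡ 25 (mod 41)
28^8 ≡ 10 (mod 41)
28^16 ≡ 18 (mod 41)
28^20 = 28^(16+4) ≡ 40 (mod 41).
Result is 40 ≡ −1, so (28/41) = −1.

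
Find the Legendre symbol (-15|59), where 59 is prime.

First reduce: -15 ≡ 44 (mod 59).
Pull out 2^2: since 59 ≡ 3 (mod 8), (2/59) = -1, so (2/59)^2 = +1.
Reciprocity: 11 ≡ 3 and 59 ≡ 3 (mod 4), so (11/59) = −(59/11).
Reduce top mod 11: now compute (4/11).
Pull out 2^2: since 11 ≡ 3 (mod 8), (2/11) = -1, so (2/11)^2 = +1.
Reached (1/11) = 1. Collecting the sign flips along the way, the symbol is -1.

-1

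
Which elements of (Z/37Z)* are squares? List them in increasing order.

Square k = 1,…,18 (k and 37−k give the same square):
1²=1, 2²=4, 3²=9, 4²=16, 5²=25, 6²=36, 7²≡12, 8²≡27, 9²≡7, 10²≡26, 11²≡10, 12²≡33, 13²≡21, 14²≡11, 15²≡3, 16²≡34, 17²≡30, 18²≡28 (mod 37).
So the quadratic residues mod 37 are {1, 3, 4, 7, 9, 10, 11, 12, 16, 21, 25, 26, 27, 28, 30, 33, 34, 36}.

1 3 4 7 9 10 11 12 16 21 25 26 27 28 30 33 34 36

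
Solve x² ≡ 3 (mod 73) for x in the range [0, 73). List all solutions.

21, 52

73 ≡ 1 (mod 4), so we find a root by search.
Trying successive values, 21² = 441 ≡ 3 (mod 73). The other root is 73 − 21 = 52.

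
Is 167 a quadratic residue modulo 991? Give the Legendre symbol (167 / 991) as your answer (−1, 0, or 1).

Reciprocity: 167 ≡ 3 and 991 ≡ 3 (mod 4), so (167/991) = −(991/167).
Reduce top mod 167: now compute (156/167).
Pull out 2^2: since 167 ≡ 7 (mod 8), (2/167) = +1, so (2/167)^2 = +1.
Reciprocity: 39 ≡ 3 and 167 ≡ 3 (mod 4), so (39/167) = −(167/39).
Reduce top mod 39: now compute (11/39).
Reciprocity: 11 ≡ 3 and 39 ≡ 3 (mod 4), so (11/39) = −(39/11).
Reduce top mod 11: now compute (6/11).
Pull out 2: since 11 ≡ 3 (mod 8), (2/11) = -1.
Reciprocity: 3 ≡ 3 and 11 ≡ 3 (mod 4), so (3/11) = −(11/3).
Reduce top mod 3: now compute (2/3).
Pull out 2: since 3 ≡ 3 (mod 8), (2/3) = -1.
Reached (1/3) = 1. Collecting the sign flips along the way, the symbol is +1.

1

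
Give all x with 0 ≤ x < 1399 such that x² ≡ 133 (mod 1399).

Since 1399 ≡ 3 (mod 4), a square root of 133 is 133^((1399+1)/4) = 133^350 mod 1399.
Repeated squaring: 133^2≡901, 133^4≡381, 133^8≡1064, 133^16≡305, 133^32≡691, 133^64≡422, 133^128≡411, 133^256≡1041 (mod 1399).
133^350 = 133^(256+64+16+8+4+2) ≡ 343 (mod 1399).
Check: 343² = 117649 ≡ 133 (mod 1399). The two roots are 343 and 1056.

343, 1056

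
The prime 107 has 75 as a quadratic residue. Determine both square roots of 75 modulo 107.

Since 107 ≡ 3 (mod 4), a square root of 75 is 75^((107+1)/4) = 75^27 mod 107.
Repeated squaring: 75^2≡61, 75^4≡83, 75^8≡41, 75^16≡76 (mod 107).
75^27 = 75^(16+8+2+1) ≡ 90 (mod 107).
Check: 90² = 8100 ≡ 75 (mod 107). The two roots are 17 and 90.

17, 90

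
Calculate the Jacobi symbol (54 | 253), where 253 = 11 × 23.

-1

Pull out 2: since 253 ≡ 5 (mod 8), (2/253) = -1.
Reciprocity: 27 ≡ 3 and 253 ≡ 1 (mod 4), so (27/253) = +(253/27).
Reduce top mod 27: now compute (10/27).
Pull out 2: since 27 ≡ 3 (mod 8), (2/27) = -1.
Reciprocity: 5 ≡ 1 and 27 ≡ 3 (mod 4), so (5/27) = +(27/5).
Reduce top mod 5: now compute (2/5).
Pull out 2: since 5 ≡ 5 (mod 8), (2/5) = -1.
Reached (1/5) = 1. Collecting the sign flips along the way, the symbol is -1.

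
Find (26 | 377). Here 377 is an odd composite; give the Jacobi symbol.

0

Pull out 2: since 377 ≡ 1 (mod 8), (2/377) = +1.
Reciprocity: 13 ≡ 1 and 377 ≡ 1 (mod 4), so (13/377) = +(377/13).
Reduce top mod 13: now compute (0/13).
Top reduces to 0: gcd > 1, so the symbol is 0.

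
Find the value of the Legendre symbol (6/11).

Pull out 2: since 11 ≡ 3 (mod 8), (2/11) = -1.
Reciprocity: 3 ≡ 3 and 11 ≡ 3 (mod 4), so (3/11) = −(11/3).
Reduce top mod 3: now compute (2/3).
Pull out 2: since 3 ≡ 3 (mod 8), (2/3) = -1.
Reached (1/3) = 1. Collecting the sign flips along the way, the symbol is -1.

-1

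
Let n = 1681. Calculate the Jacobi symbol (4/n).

1

Pull out 2^2: since 1681 ≡ 1 (mod 8), (2/1681) = +1, so (2/1681)^2 = +1.
Reached (1/1681) = 1. Collecting the sign flips along the way, the symbol is +1.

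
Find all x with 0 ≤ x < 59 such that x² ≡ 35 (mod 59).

25, 34

Since 59 ≡ 3 (mod 4), a square root of 35 is 35^((59+1)/4) = 35^15 mod 59.
Repeated squaring: 35^2≡45, 35^4≡19, 35^8≡7 (mod 59).
35^15 = 35^(8+4+2+1) ≡ 25 (mod 59).
Check: 25² = 625 ≡ 35 (mod 59). The two roots are 25 and 34.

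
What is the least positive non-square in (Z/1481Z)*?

3

(2/1481) = +1, so 2 is a residue.
(3/1481) = −1, so 3 is the smallest positive non-residue mod 1481.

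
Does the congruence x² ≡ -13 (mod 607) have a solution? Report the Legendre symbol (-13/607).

-1

First reduce: -13 ≡ 594 (mod 607).
Pull out 2: since 607 ≡ 7 (mod 8), (2/607) = +1.
Reciprocity: 297 ≡ 1 and 607 ≡ 3 (mod 4), so (297/607) = +(607/297).
Reduce top mod 297: now compute (13/297).
Reciprocity: 13 ≡ 1 and 297 ≡ 1 (mod 4), so (13/297) = +(297/13).
Reduce top mod 13: now compute (11/13).
Reciprocity: 11 ≡ 3 and 13 ≡ 1 (mod 4), so (11/13) = +(13/11).
Reduce top mod 11: now compute (2/11).
Pull out 2: since 11 ≡ 3 (mod 8), (2/11) = -1.
Reached (1/11) = 1. Collecting the sign flips along the way, the symbol is -1.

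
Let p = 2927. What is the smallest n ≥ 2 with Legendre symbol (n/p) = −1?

(2/2927) = +1, so 2 is a residue.
(3/2927) = +1, so 3 is a residue.
(4/2927) = +1, so 4 is a residue.
(5/2927) = −1, so 5 is the smallest positive non-residue mod 2927.

5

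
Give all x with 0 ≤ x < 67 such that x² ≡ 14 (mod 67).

Since 67 ≡ 3 (mod 4), a square root of 14 is 14^((67+1)/4) = 14^17 mod 67.
Repeated squaring: 14^2≡62, 14^4≡25, 14^8≡22, 14^16≡15 (mod 67).
14^17 = 14^(16+1) ≡ 9 (mod 67).
Check: 9² = 81 ≡ 14 (mod 67). The two roots are 9 and 58.

9, 58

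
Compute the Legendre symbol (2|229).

Pull out 2: since 229 ≡ 5 (mod 8), (2/229) = -1.
Reached (1/229) = 1. Collecting the sign flips along the way, the symbol is -1.

-1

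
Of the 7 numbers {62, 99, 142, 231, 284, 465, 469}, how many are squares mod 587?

2

(62/587) = -1 → non-residue.
(99/587) = -1 → non-residue.
(142/587) = +1 → QR.
(231/587) = -1 → non-residue.
(284/587) = -1 → non-residue.
(465/587) = -1 → non-residue.
(469/587) = +1 → QR.
Total quadratic residues among the 7: 2.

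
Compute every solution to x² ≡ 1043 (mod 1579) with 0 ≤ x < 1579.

619, 960

Since 1579 ≡ 3 (mod 4), a square root of 1043 is 1043^((1579+1)/4) = 1043^395 mod 1579.
Repeated squaring: 1043^2≡1497, 1043^4≡408, 1043^8≡669, 1043^16≡704, 1043^32≡1389, 1043^64≡1362, 1043^128≡1298, 1043^256≡11 (mod 1579).
1043^395 = 1043^(256+128+8+2+1) ≡ 619 (mod 1579).
Check: 619² = 383161 ≡ 1043 (mod 1579). The two roots are 619 and 960.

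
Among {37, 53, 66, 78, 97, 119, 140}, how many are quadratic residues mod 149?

(37/149) = +1 → QR.
(53/149) = +1 → QR.
(66/149) = -1 → non-residue.
(78/149) = -1 → non-residue.
(97/149) = -1 → non-residue.
(119/149) = +1 → QR.
(140/149) = +1 → QR.
Total quadratic residues among the 7: 4.

4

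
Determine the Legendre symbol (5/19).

1

Euler's criterion: (5/19) ≡ 5^9 (mod 19).
5^2 ≡ 6 (mod 19)
5^4 ≡ 17 (mod 19)
5^8 ≡ 4 (mod 19)
5^9 = 5^(8+1) ≡ 1 (mod 19).
Result is 1, so (5/19) = 1.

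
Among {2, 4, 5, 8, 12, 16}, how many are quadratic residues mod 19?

3

(2/19) = -1 → non-residue.
(4/19) = +1 → QR.
(5/19) = +1 → QR.
(8/19) = -1 → non-residue.
(12/19) = -1 → non-residue.
(16/19) = +1 → QR.
Total quadratic residues among the 6: 3.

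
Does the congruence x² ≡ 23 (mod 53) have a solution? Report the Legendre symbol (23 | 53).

-1

Reciprocity: 23 ≡ 3 and 53 ≡ 1 (mod 4), so (23/53) = +(53/23).
Reduce top mod 23: now compute (7/23).
Reciprocity: 7 ≡ 3 and 23 ≡ 3 (mod 4), so (7/23) = −(23/7).
Reduce top mod 7: now compute (2/7).
Pull out 2: since 7 ≡ 7 (mod 8), (2/7) = +1.
Reached (1/7) = 1. Collecting the sign flips along the way, the symbol is -1.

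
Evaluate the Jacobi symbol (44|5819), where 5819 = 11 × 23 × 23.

0

Pull out 2^2: since 5819 ≡ 3 (mod 8), (2/5819) = -1, so (2/5819)^2 = +1.
Reciprocity: 11 ≡ 3 and 5819 ≡ 3 (mod 4), so (11/5819) = −(5819/11).
Reduce top mod 11: now compute (0/11).
Top reduces to 0: gcd > 1, so the symbol is 0.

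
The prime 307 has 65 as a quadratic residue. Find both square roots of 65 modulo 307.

40, 267

Since 307 ≡ 3 (mod 4), a square root of 65 is 65^((307+1)/4) = 65^77 mod 307.
Repeated squaring: 65^2≡234, 65^4≡110, 65^8≡127, 65^16≡165, 65^32≡209, 65^64≡87 (mod 307).
65^77 = 65^(64+8+4+1) ≡ 40 (mod 307).
Check: 40² = 1600 ≡ 65 (mod 307). The two roots are 40 and 267.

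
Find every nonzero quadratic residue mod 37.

1 3 4 7 9 10 11 12 16 21 25 26 27 28 30 33 34 36

Square k = 1,…,18 (k and 37−k give the same square):
1²=1, 2²=4, 3²=9, 4²=16, 5²=25, 6²=36, 7²≡12, 8²≡27, 9²≡7, 10²≡26, 11²≡10, 12²≡33, 13²≡21, 14²≡11, 15²≡3, 16²≡34, 17²≡30, 18²≡28 (mod 37).
So the quadratic residues mod 37 are {1, 3, 4, 7, 9, 10, 11, 12, 16, 21, 25, 26, 27, 28, 30, 33, 34, 36}.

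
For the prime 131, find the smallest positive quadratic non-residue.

2

(2/131) = −1, so 2 is the smallest positive non-residue mod 131.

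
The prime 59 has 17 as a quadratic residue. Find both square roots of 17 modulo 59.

28, 31

Since 59 ≡ 3 (mod 4), a square root of 17 is 17^((59+1)/4) = 17^15 mod 59.
Repeated squaring: 17^2≡53, 17^4≡36, 17^8≡57 (mod 59).
17^15 = 17^(8+4+2+1) ≡ 28 (mod 59).
Check: 28² = 784 ≡ 17 (mod 59). The two roots are 28 and 31.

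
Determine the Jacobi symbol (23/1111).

Reciprocity: 23 ≡ 3 and 1111 ≡ 3 (mod 4), so (23/1111) = −(1111/23).
Reduce top mod 23: now compute (7/23).
Reciprocity: 7 ≡ 3 and 23 ≡ 3 (mod 4), so (7/23) = −(23/7).
Reduce top mod 7: now compute (2/7).
Pull out 2: since 7 ≡ 7 (mod 8), (2/7) = +1.
Reached (1/7) = 1. Collecting the sign flips along the way, the symbol is +1.

1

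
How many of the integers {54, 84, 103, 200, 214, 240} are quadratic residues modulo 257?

(54/257) = -1 → non-residue.
(84/257) = +1 → QR.
(103/257) = -1 → non-residue.
(200/257) = +1 → QR.
(214/257) = -1 → non-residue.
(240/257) = +1 → QR.
Total quadratic residues among the 6: 3.

3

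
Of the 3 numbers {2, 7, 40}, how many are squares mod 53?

(2/53) = -1 → non-residue.
(7/53) = +1 → QR.
(40/53) = +1 → QR.
Total quadratic residues among the 3: 2.

2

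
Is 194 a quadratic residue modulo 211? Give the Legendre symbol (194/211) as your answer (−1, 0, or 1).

Pull out 2: since 211 ≡ 3 (mod 8), (2/211) = -1.
Reciprocity: 97 ≡ 1 and 211 ≡ 3 (mod 4), so (97/211) = +(211/97).
Reduce top mod 97: now compute (17/97).
Reciprocity: 17 ≡ 1 and 97 ≡ 1 (mod 4), so (17/97) = +(97/17).
Reduce top mod 17: now compute (12/17).
Pull out 2^2: since 17 ≡ 1 (mod 8), (2/17) = +1, so (2/17)^2 = +1.
Reciprocity: 3 ≡ 3 and 17 ≡ 1 (mod 4), so (3/17) = +(17/3).
Reduce top mod 3: now compute (2/3).
Pull out 2: since 3 ≡ 3 (mod 8), (2/3) = -1.
Reached (1/3) = 1. Collecting the sign flips along the way, the symbol is +1.

1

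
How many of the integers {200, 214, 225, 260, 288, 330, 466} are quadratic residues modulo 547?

2

(200/547) = -1 → non-residue.
(214/547) = +1 → QR.
(225/547) = +1 → QR.
(260/547) = -1 → non-residue.
(288/547) = -1 → non-residue.
(330/547) = -1 → non-residue.
(466/547) = -1 → non-residue.
Total quadratic residues among the 7: 2.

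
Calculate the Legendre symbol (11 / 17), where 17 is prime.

Euler's criterion: (11/17) ≡ 11^8 (mod 17).
11^2 ≡ 2 (mod 17)
11^4 ≡ 4 (mod 17)
11^8 ≡ 16 (mod 17)
11^8 = 11^(8) ≡ 16 (mod 17).
Result is 16 ≡ −1, so (11/17) = −1.

-1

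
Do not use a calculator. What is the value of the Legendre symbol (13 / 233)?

1

Euler's criterion: (13/233) ≡ 13^116 (mod 233).
13^2 ≡ 169 (mod 233)
13^4 ≡ 135 (mod 233)
13^8 ≡ 51 (mod 233)
13^16 ≡ 38 (mod 233)
13^32 ≡ 46 (mod 233)
13^64 ≡ 19 (mod 233)
13^116 = 13^(64+32+16+4) ≡ 1 (mod 233).
Result is 1, so (13/233) = 1.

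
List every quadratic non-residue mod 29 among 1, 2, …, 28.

Square k = 1,…,14 (k and 29−k give the same square):
1²=1, 2²=4, 3²=9, 4²=16, 5²=25, 6²≡7, 7²≡20, 8²≡6, 9²≡23, 10²≡13, 11²≡5, 12²≡28, 13²≡24, 14²≡22 (mod 29).
The residues are {1, 4, 5, 6, 7, 9, 13, 16, 20, 22, 23, 24, 25, 28}; the non-residues are the remaining 14 nonzero classes.

2, 3, 8, 10, 11, 12, 14, 15, 17, 18, 19, 21, 26, 27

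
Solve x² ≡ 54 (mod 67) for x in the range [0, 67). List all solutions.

11, 56

Since 67 ≡ 3 (mod 4), a square root of 54 is 54^((67+1)/4) = 54^17 mod 67.
Repeated squaring: 54^2≡35, 54^4≡19, 54^8≡26, 54^16≡6 (mod 67).
54^17 = 54^(16+1) ≡ 56 (mod 67).
Check: 56² = 3136 ≡ 54 (mod 67). The two roots are 11 and 56.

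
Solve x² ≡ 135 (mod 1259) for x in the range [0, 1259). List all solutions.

Since 1259 ≡ 3 (mod 4), a square root of 135 is 135^((1259+1)/4) = 135^315 mod 1259.
Repeated squaring: 135^2≡599, 135^4≡1245, 135^8≡196, 135^16≡646, 135^32≡587, 135^64≡862, 135^128≡234, 135^256≡619 (mod 1259).
135^315 = 135^(256+32+16+8+2+1) ≡ 998 (mod 1259).
Check: 998² = 996004 ≡ 135 (mod 1259). The two roots are 261 and 998.

261, 998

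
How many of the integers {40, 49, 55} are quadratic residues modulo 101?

1

(40/101) = -1 → non-residue.
(49/101) = +1 → QR.
(55/101) = -1 → non-residue.
Total quadratic residues among the 3: 1.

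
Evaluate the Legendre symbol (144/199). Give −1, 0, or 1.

Euler's criterion: (144/199) ≡ 144^99 (mod 199).
144^2 ≡ 40 (mod 199)
144^4 ≡ 8 (mod 199)
144^8 ≡ 64 (mod 199)
144^16 ≡ 116 (mod 199)
144^32 ≡ 123 (mod 199)
144^64 ≡ 5 (mod 199)
144^99 = 144^(64+32+2+1) ≡ 1 (mod 199).
Result is 1, so (144/199) = 1.

1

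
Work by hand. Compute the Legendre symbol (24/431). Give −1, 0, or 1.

1

Pull out 2^3: since 431 ≡ 7 (mod 8), (2/431) = +1, so (2/431)^3 = +1.
Reciprocity: 3 ≡ 3 and 431 ≡ 3 (mod 4), so (3/431) = −(431/3).
Reduce top mod 3: now compute (2/3).
Pull out 2: since 3 ≡ 3 (mod 8), (2/3) = -1.
Reached (1/3) = 1. Collecting the sign flips along the way, the symbol is +1.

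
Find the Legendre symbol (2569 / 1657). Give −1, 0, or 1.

First reduce: 2569 ≡ 912 (mod 1657).
Pull out 2^4: since 1657 ≡ 1 (mod 8), (2/1657) = +1, so (2/1657)^4 = +1.
Reciprocity: 57 ≡ 1 and 1657 ≡ 1 (mod 4), so (57/1657) = +(1657/57).
Reduce top mod 57: now compute (4/57).
Pull out 2^2: since 57 ≡ 1 (mod 8), (2/57) = +1, so (2/57)^2 = +1.
Reached (1/57) = 1. Collecting the sign flips along the way, the symbol is +1.

1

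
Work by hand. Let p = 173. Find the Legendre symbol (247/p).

First reduce: 247 ≡ 74 (mod 173).
Pull out 2: since 173 ≡ 5 (mod 8), (2/173) = -1.
Reciprocity: 37 ≡ 1 and 173 ≡ 1 (mod 4), so (37/173) = +(173/37).
Reduce top mod 37: now compute (25/37).
Reciprocity: 25 ≡ 1 and 37 ≡ 1 (mod 4), so (25/37) = +(37/25).
Reduce top mod 25: now compute (12/25).
Pull out 2^2: since 25 ≡ 1 (mod 8), (2/25) = +1, so (2/25)^2 = +1.
Reciprocity: 3 ≡ 3 and 25 ≡ 1 (mod 4), so (3/25) = +(25/3).
Reduce top mod 3: now compute (1/3).
Reached (1/3) = 1. Collecting the sign flips along the way, the symbol is -1.

-1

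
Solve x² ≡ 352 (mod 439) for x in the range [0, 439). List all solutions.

120, 319

Since 439 ≡ 3 (mod 4), a square root of 352 is 352^((439+1)/4) = 352^110 mod 439.
Repeated squaring: 352^2≡106, 352^4≡261, 352^8≡76, 352^16≡69, 352^32≡371, 352^64≡234 (mod 439).
352^110 = 352^(64+32+8+4+2) ≡ 319 (mod 439).
Check: 319² = 101761 ≡ 352 (mod 439). The two roots are 120 and 319.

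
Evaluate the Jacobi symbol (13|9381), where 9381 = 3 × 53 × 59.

Reciprocity: 13 ≡ 1 and 9381 ≡ 1 (mod 4), so (13/9381) = +(9381/13).
Reduce top mod 13: now compute (8/13).
Pull out 2^3: since 13 ≡ 5 (mod 8), (2/13) = -1, so (2/13)^3 = -1.
Reached (1/13) = 1. Collecting the sign flips along the way, the symbol is -1.

-1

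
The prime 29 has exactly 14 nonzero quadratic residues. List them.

1 4 5 6 7 9 13 16 20 22 23 24 25 28

Square k = 1,…,14 (k and 29−k give the same square):
1²=1, 2²=4, 3²=9, 4²=16, 5²=25, 6²≡7, 7²≡20, 8²≡6, 9²≡23, 10²≡13, 11²≡5, 12²≡28, 13²≡24, 14²≡22 (mod 29).
So the quadratic residues mod 29 are {1, 4, 5, 6, 7, 9, 13, 16, 20, 22, 23, 24, 25, 28}.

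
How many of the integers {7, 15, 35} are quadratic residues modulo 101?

0

(7/101) = -1 → non-residue.
(15/101) = -1 → non-residue.
(35/101) = -1 → non-residue.
Total quadratic residues among the 3: 0.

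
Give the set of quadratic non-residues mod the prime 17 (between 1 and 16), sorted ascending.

Square k = 1,…,8 (k and 17−k give the same square):
1²=1, 2²=4, 3²=9, 4²=16, 5²≡8, 6²≡2, 7²≡15, 8²≡13 (mod 17).
The residues are {1, 2, 4, 8, 9, 13, 15, 16}; the non-residues are the remaining 8 nonzero classes.

3,5,6,7,10,11,12,14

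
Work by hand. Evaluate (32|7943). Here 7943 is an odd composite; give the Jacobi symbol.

1

Pull out 2^5: since 7943 ≡ 7 (mod 8), (2/7943) = +1, so (2/7943)^5 = +1.
Reached (1/7943) = 1. Collecting the sign flips along the way, the symbol is +1.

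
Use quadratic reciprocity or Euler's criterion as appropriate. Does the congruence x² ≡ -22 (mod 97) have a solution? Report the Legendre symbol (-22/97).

First reduce: -22 ≡ 75 (mod 97).
Reciprocity: 75 ≡ 3 and 97 ≡ 1 (mod 4), so (75/97) = +(97/75).
Reduce top mod 75: now compute (22/75).
Pull out 2: since 75 ≡ 3 (mod 8), (2/75) = -1.
Reciprocity: 11 ≡ 3 and 75 ≡ 3 (mod 4), so (11/75) = −(75/11).
Reduce top mod 11: now compute (9/11).
Reciprocity: 9 ≡ 1 and 11 ≡ 3 (mod 4), so (9/11) = +(11/9).
Reduce top mod 9: now compute (2/9).
Pull out 2: since 9 ≡ 1 (mod 8), (2/9) = +1.
Reached (1/9) = 1. Collecting the sign flips along the way, the symbol is +1.

1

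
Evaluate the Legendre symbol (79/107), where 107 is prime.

Euler's criterion: (79/107) ≡ 79^53 (mod 107).
79^2 ≡ 35 (mod 107)
79^4 ≡ 48 (mod 107)
79^8 ≡ 57 (mod 107)
79^16 ≡ 39 (mod 107)
79^32 ≡ 23 (mod 107)
79^53 = 79^(32+16+4+1) ≡ 1 (mod 107).
Result is 1, so (79/107) = 1.

1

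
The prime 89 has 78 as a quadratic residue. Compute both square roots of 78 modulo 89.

16, 73

89 ≡ 1 (mod 4), so we find a root by search.
Trying successive values, 16² = 256 ≡ 78 (mod 89). The other root is 89 − 16 = 73.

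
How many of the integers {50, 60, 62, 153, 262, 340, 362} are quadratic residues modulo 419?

(50/419) = -1 → non-residue.
(60/419) = +1 → QR.
(62/419) = +1 → QR.
(153/419) = -1 → non-residue.
(262/419) = -1 → non-residue.
(340/419) = -1 → non-residue.
(362/419) = +1 → QR.
Total quadratic residues among the 7: 3.

3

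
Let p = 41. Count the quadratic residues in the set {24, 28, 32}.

(24/41) = -1 → non-residue.
(28/41) = -1 → non-residue.
(32/41) = +1 → QR.
Total quadratic residues among the 3: 1.

1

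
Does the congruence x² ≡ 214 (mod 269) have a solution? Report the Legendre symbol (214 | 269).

1

Pull out 2: since 269 ≡ 5 (mod 8), (2/269) = -1.
Reciprocity: 107 ≡ 3 and 269 ≡ 1 (mod 4), so (107/269) = +(269/107).
Reduce top mod 107: now compute (55/107).
Reciprocity: 55 ≡ 3 and 107 ≡ 3 (mod 4), so (55/107) = −(107/55).
Reduce top mod 55: now compute (52/55).
Pull out 2^2: since 55 ≡ 7 (mod 8), (2/55) = +1, so (2/55)^2 = +1.
Reciprocity: 13 ≡ 1 and 55 ≡ 3 (mod 4), so (13/55) = +(55/13).
Reduce top mod 13: now compute (3/13).
Reciprocity: 3 ≡ 3 and 13 ≡ 1 (mod 4), so (3/13) = +(13/3).
Reduce top mod 3: now compute (1/3).
Reached (1/3) = 1. Collecting the sign flips along the way, the symbol is +1.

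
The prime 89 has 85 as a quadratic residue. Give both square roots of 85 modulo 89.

21, 68

89 ≡ 1 (mod 4), so we find a root by search.
Trying successive values, 21² = 441 ≡ 85 (mod 89). The other root is 89 − 21 = 68.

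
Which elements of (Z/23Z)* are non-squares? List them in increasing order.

5, 7, 10, 11, 14, 15, 17, 19, 20, 21, 22

Square k = 1,…,11 (k and 23−k give the same square):
1²=1, 2²=4, 3²=9, 4²=16, 5²≡2, 6²≡13, 7²≡3, 8²≡18, 9²≡12, 10²≡8, 11²≡6 (mod 23).
The residues are {1, 2, 3, 4, 6, 8, 9, 12, 13, 16, 18}; the non-residues are the remaining 11 nonzero classes.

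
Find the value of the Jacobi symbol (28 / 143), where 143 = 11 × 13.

1

Pull out 2^2: since 143 ≡ 7 (mod 8), (2/143) = +1, so (2/143)^2 = +1.
Reciprocity: 7 ≡ 3 and 143 ≡ 3 (mod 4), so (7/143) = −(143/7).
Reduce top mod 7: now compute (3/7).
Reciprocity: 3 ≡ 3 and 7 ≡ 3 (mod 4), so (3/7) = −(7/3).
Reduce top mod 3: now compute (1/3).
Reached (1/3) = 1. Collecting the sign flips along the way, the symbol is +1.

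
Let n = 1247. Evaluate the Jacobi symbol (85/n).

Reciprocity: 85 ≡ 1 and 1247 ≡ 3 (mod 4), so (85/1247) = +(1247/85).
Reduce top mod 85: now compute (57/85).
Reciprocity: 57 ≡ 1 and 85 ≡ 1 (mod 4), so (57/85) = +(85/57).
Reduce top mod 57: now compute (28/57).
Pull out 2^2: since 57 ≡ 1 (mod 8), (2/57) = +1, so (2/57)^2 = +1.
Reciprocity: 7 ≡ 3 and 57 ≡ 1 (mod 4), so (7/57) = +(57/7).
Reduce top mod 7: now compute (1/7).
Reached (1/7) = 1. Collecting the sign flips along the way, the symbol is +1.

1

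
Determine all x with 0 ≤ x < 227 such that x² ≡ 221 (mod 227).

69, 158

Since 227 ≡ 3 (mod 4), a square root of 221 is 221^((227+1)/4) = 221^57 mod 227.
Repeated squaring: 221^2≡36, 221^4≡161, 221^8≡43, 221^16≡33, 221^32≡181 (mod 227).
221^57 = 221^(32+16+8+1) ≡ 69 (mod 227).
Check: 69² = 4761 ≡ 221 (mod 227). The two roots are 69 and 158.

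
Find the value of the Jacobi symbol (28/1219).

Pull out 2^2: since 1219 ≡ 3 (mod 8), (2/1219) = -1, so (2/1219)^2 = +1.
Reciprocity: 7 ≡ 3 and 1219 ≡ 3 (mod 4), so (7/1219) = −(1219/7).
Reduce top mod 7: now compute (1/7).
Reached (1/7) = 1. Collecting the sign flips along the way, the symbol is -1.

-1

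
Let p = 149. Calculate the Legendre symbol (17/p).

Reciprocity: 17 ≡ 1 and 149 ≡ 1 (mod 4), so (17/149) = +(149/17).
Reduce top mod 17: now compute (13/17).
Reciprocity: 13 ≡ 1 and 17 ≡ 1 (mod 4), so (13/17) = +(17/13).
Reduce top mod 13: now compute (4/13).
Pull out 2^2: since 13 ≡ 5 (mod 8), (2/13) = -1, so (2/13)^2 = +1.
Reached (1/13) = 1. Collecting the sign flips along the way, the symbol is +1.

1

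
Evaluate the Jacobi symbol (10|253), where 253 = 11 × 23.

Pull out 2: since 253 ≡ 5 (mod 8), (2/253) = -1.
Reciprocity: 5 ≡ 1 and 253 ≡ 1 (mod 4), so (5/253) = +(253/5).
Reduce top mod 5: now compute (3/5).
Reciprocity: 3 ≡ 3 and 5 ≡ 1 (mod 4), so (3/5) = +(5/3).
Reduce top mod 3: now compute (2/3).
Pull out 2: since 3 ≡ 3 (mod 8), (2/3) = -1.
Reached (1/3) = 1. Collecting the sign flips along the way, the symbol is +1.

1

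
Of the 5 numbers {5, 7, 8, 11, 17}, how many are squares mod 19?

4

(5/19) = +1 → QR.
(7/19) = +1 → QR.
(8/19) = -1 → non-residue.
(11/19) = +1 → QR.
(17/19) = +1 → QR.
Total quadratic residues among the 5: 4.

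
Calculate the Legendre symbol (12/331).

-1

Pull out 2^2: since 331 ≡ 3 (mod 8), (2/331) = -1, so (2/331)^2 = +1.
Reciprocity: 3 ≡ 3 and 331 ≡ 3 (mod 4), so (3/331) = −(331/3).
Reduce top mod 3: now compute (1/3).
Reached (1/3) = 1. Collecting the sign flips along the way, the symbol is -1.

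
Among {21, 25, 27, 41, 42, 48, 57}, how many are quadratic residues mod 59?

6

(21/59) = +1 → QR.
(25/59) = +1 → QR.
(27/59) = +1 → QR.
(41/59) = +1 → QR.
(42/59) = -1 → non-residue.
(48/59) = +1 → QR.
(57/59) = +1 → QR.
Total quadratic residues among the 7: 6.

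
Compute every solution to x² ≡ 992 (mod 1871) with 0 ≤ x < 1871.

611, 1260

Since 1871 ≡ 3 (mod 4), a square root of 992 is 992^((1871+1)/4) = 992^468 mod 1871.
Repeated squaring: 992^2≡1789, 992^4≡1111, 992^8≡1332, 992^16≡516, 992^32≡574, 992^64≡180, 992^128≡593, 992^256≡1772 (mod 1871).
992^468 = 992^(256+128+64+16+4) ≡ 611 (mod 1871).
Check: 611² = 373321 ≡ 992 (mod 1871). The two roots are 611 and 1260.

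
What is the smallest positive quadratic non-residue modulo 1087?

(2/1087) = +1, so 2 is a residue.
(3/1087) = −1, so 3 is the smallest positive non-residue mod 1087.

3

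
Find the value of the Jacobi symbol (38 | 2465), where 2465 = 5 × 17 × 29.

Pull out 2: since 2465 ≡ 1 (mod 8), (2/2465) = +1.
Reciprocity: 19 ≡ 3 and 2465 ≡ 1 (mod 4), so (19/2465) = +(2465/19).
Reduce top mod 19: now compute (14/19).
Pull out 2: since 19 ≡ 3 (mod 8), (2/19) = -1.
Reciprocity: 7 ≡ 3 and 19 ≡ 3 (mod 4), so (7/19) = −(19/7).
Reduce top mod 7: now compute (5/7).
Reciprocity: 5 ≡ 1 and 7 ≡ 3 (mod 4), so (5/7) = +(7/5).
Reduce top mod 5: now compute (2/5).
Pull out 2: since 5 ≡ 5 (mod 8), (2/5) = -1.
Reached (1/5) = 1. Collecting the sign flips along the way, the symbol is -1.

-1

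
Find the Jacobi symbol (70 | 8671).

Pull out 2: since 8671 ≡ 7 (mod 8), (2/8671) = +1.
Reciprocity: 35 ≡ 3 and 8671 ≡ 3 (mod 4), so (35/8671) = −(8671/35).
Reduce top mod 35: now compute (26/35).
Pull out 2: since 35 ≡ 3 (mod 8), (2/35) = -1.
Reciprocity: 13 ≡ 1 and 35 ≡ 3 (mod 4), so (13/35) = +(35/13).
Reduce top mod 13: now compute (9/13).
Reciprocity: 9 ≡ 1 and 13 ≡ 1 (mod 4), so (9/13) = +(13/9).
Reduce top mod 9: now compute (4/9).
Pull out 2^2: since 9 ≡ 1 (mod 8), (2/9) = +1, so (2/9)^2 = +1.
Reached (1/9) = 1. Collecting the sign flips along the way, the symbol is +1.

1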